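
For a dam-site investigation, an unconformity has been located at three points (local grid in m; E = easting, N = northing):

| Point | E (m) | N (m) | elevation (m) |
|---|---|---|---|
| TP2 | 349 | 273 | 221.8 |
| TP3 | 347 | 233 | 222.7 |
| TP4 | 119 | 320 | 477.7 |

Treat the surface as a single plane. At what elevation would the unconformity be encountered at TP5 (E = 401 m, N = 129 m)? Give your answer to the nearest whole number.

Two edge vectors: TP2→TP3 = (-2, -40, 0.9), TP2→TP4 = (-230, 47, 255.9).
Normal n = (TP2→TP3) × (TP2→TP4) = (-10278.3, 304.8, -9294).
So ∂z/∂E = −n_x/n_z = −1.10591 and ∂z/∂N = −n_y/n_z = 0.03280.
Intercept c from TP2: 221.8 + 385.96 − 8.95 = 598.81.
At (401, 129): z = −443.5 + 4.2 + 598.81 = 159.6 m.

160 m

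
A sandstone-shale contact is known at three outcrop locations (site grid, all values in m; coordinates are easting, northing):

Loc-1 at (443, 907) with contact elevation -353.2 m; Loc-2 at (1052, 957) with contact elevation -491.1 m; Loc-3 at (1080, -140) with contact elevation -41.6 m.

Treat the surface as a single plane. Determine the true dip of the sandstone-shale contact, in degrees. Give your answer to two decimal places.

Let the plane be z = a·easting + b·northing + c.
Loc-2−Loc-1: 609a + 50b = −137.9;  Loc-3−Loc-1: 637a − 1047b = 311.6.
Solving gives a = −0.19239, b = −0.41466.
Gradient magnitude |∇z| = √(a² + b²) = √(0.03701 + 0.17195) = 0.45712.
True dip = arctan(0.45712) = 24.57°, dipping toward NNE (azimuth ≈ 025°).

24.57°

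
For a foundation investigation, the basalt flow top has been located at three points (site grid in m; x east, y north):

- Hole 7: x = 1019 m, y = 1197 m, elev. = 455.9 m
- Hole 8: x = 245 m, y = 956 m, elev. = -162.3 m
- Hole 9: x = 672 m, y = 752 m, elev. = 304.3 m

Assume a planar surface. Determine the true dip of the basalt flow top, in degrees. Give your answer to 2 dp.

Let the plane be z = a·x + b·y + c.
Hole 8−Hole 7: −774a − 241b = −618.2;  Hole 9−Hole 7: −347a − 445b = −151.6.
Solving gives a = 0.91473, b = −0.37261.
Gradient magnitude |∇z| = √(a² + b²) = √(0.83672 + 0.13884) = 0.98770.
True dip = arctan(0.98770) = 44.65°, dipping toward WNW (azimuth ≈ 292°).

44.65°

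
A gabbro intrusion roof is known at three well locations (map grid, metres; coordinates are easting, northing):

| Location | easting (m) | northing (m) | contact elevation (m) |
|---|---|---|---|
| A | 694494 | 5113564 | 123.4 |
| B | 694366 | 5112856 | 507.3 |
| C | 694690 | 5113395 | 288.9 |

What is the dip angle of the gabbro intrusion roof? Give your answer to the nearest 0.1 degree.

34.4°

Let the plane be z = a·easting + b·northing + c.
B−A: −128a − 708b = 383.9;  C−A: 196a − 169b = 165.5.
Solving gives a = 0.32603, b = −0.60117.
Gradient magnitude |∇z| = √(a² + b²) = √(0.10629 + 0.36141) = 0.68389.
True dip = arctan(0.68389) = 34.4°, dipping toward NNW (azimuth ≈ 332°).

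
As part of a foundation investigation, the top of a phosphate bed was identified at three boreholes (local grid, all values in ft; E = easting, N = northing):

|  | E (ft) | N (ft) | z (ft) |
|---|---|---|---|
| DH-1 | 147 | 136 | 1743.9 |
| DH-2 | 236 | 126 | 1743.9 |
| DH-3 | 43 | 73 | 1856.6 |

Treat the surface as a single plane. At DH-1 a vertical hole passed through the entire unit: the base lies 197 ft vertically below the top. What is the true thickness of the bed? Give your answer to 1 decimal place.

Let the plane be z = a·E + b·N + c.
DH-2−DH-1: 89a − 10b = 0;  DH-3−DH-1: −104a − 63b = 112.7.
Solving gives a = −0.16955, b = −1.50900.
|∇z| = √(a²+b²) = 1.51849, so dip δ = arctan(1.51849) = 56.63°.
True thickness = vertical thickness × cos δ = 197 × cos 56.63° = 108.3 ft.

108.3 ft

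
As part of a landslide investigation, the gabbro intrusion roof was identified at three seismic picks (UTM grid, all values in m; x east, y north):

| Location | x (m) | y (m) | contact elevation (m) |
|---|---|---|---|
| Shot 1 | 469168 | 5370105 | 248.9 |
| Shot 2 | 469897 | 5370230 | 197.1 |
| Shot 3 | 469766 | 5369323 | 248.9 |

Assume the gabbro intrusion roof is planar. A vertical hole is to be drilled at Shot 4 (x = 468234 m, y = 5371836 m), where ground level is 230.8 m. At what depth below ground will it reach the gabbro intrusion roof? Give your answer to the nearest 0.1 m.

6.4 m

Two edge vectors: Shot 1→Shot 2 = (729, 125, -51.8), Shot 1→Shot 3 = (598, -782, 0).
Normal n = (Shot 1→Shot 2) × (Shot 1→Shot 3) = (-40507.6, -30976.4, -644828).
So ∂z/∂x = −n_x/n_z = −0.062819232 and ∂z/∂y = −n_y/n_z = −0.048038237.
Intercept c from Shot 1: 248.9 + 29472.77 + 257970.37 = 287692.05.
At (468234, 5371836): z_contact = −29414.10 − 258053.53 + 287692.05 = 224.42 m.
Depth below ground = 230.8 − 224.42 = 6.4 m.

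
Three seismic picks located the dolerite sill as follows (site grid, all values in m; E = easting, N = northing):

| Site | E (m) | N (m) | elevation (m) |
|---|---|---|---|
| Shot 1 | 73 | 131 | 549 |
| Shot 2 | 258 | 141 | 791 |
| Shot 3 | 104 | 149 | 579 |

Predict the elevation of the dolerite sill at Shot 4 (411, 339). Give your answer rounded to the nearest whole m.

869 m

Let the plane be z = a·E + b·N + c.
Shot 2−Shot 1: 185a + 10b = 242;  Shot 3−Shot 1: 31a + 18b = 30.
Solving gives a = 1.34305, b = −0.64636.
Then c = 549 − a·73 − b·131 = 535.63.
At (411, 339): z = 552.0 − 219.1 + 535.63 = 868.5 m.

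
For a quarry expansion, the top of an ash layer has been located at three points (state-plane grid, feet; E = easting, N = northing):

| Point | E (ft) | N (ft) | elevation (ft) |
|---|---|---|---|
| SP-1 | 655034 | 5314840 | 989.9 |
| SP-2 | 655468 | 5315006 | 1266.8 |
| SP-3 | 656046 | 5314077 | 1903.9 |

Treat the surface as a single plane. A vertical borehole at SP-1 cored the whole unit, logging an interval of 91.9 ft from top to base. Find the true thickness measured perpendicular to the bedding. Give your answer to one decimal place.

Two edge vectors: SP-1→SP-2 = (434, 166, 276.9), SP-1→SP-3 = (1012, -763, 914).
Normal n = (SP-1→SP-2) × (SP-1→SP-3) = (362998.7, -116453.2, -499134).
So ∂z/∂E = −n_x/n_z = 0.72726 and ∂z/∂N = −n_y/n_z = −0.23331.
|∇z| = √(a²+b²) = 0.76376, so dip δ = arctan(0.76376) = 37.37°.
True thickness = vertical thickness × cos δ = 91.9 × cos 37.37° = 73.0 ft.

73.0 ft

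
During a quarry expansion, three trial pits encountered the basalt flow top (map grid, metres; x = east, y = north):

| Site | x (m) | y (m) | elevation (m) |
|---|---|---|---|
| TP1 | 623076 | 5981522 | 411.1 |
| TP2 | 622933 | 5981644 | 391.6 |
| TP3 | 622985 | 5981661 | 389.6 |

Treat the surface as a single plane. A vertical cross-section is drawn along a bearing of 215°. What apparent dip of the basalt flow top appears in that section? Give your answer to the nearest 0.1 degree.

6.6°

Two edge vectors: TP1→TP2 = (-143, 122, -19.5), TP1→TP3 = (-91, 139, -21.5).
Normal n = (TP1→TP2) × (TP1→TP3) = (87.5, -1300, -8775).
So ∂z/∂x = −n_x/n_z = 0.00997 and ∂z/∂y = −n_y/n_z = −0.14815.
Unit vector along 215° is (sin 215°, cos 215°) = (-0.5736, -0.8192).
Slope in that direction = a·(-0.5736) + b·(-0.8192) = 0.11564.
Apparent dip = arctan|0.11564| = 6.6° (true dip is 8.4°, so apparent ≤ true as expected).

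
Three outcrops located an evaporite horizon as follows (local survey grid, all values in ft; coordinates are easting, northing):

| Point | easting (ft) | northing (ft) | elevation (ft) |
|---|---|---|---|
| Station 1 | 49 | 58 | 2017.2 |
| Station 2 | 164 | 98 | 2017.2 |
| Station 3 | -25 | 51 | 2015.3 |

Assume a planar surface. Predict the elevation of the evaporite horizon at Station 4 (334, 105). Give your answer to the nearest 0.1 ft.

Two edge vectors: Station 1→Station 2 = (115, 40, 0), Station 1→Station 3 = (-74, -7, -1.9).
Normal n = (Station 1→Station 2) × (Station 1→Station 3) = (-76, 218.5, 2155).
So ∂z/∂easting = −n_x/n_z = 0.03527 and ∂z/∂northing = −n_y/n_z = −0.10139.
Intercept c from Station 1: 2017.2 − 1.73 + 5.88 = 2021.35.
At (334, 105): z = 11.8 − 10.6 + 2021.35 = 2022.5 ft.

2022.5 ft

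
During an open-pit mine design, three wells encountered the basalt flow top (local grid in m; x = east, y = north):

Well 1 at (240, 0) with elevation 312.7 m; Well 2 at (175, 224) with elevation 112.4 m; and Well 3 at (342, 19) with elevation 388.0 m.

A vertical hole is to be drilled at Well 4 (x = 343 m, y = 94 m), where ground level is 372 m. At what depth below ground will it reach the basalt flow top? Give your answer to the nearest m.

Let the plane be z = a·x + b·y + c.
Well 2−Well 1: −65a + 224b = −200.3;  Well 3−Well 1: 102a + 19b = 75.3.
Solving gives a = 0.85840, b = −0.64511.
Then c = 312.7 − a·240 − b·0 = 106.68.
At (343, 94): z_contact = 294.4 − 60.6 + 106.68 = 340.5 m.
Depth below ground = 372 − 340.5 = 32 m.

32 m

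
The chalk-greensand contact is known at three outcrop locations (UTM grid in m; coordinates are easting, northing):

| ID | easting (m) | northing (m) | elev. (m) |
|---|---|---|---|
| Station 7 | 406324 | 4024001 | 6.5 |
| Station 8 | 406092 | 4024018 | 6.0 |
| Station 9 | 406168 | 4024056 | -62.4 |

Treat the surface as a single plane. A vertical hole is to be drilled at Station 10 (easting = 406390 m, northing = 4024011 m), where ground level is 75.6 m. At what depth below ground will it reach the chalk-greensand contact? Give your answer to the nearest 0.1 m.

Let the plane be z = a·easting + b·northing + c.
Station 8−Station 7: −232a + 17b = −0.5;  Station 9−Station 7: −156a + 55b = −68.9.
Solving gives a = −0.113157895, b = −1.573684211.
Then c = 6.5 − a·406324 − b·4024001 = 6378492.11.
At (406390, 4024011): z_contact = −45986.24 − 6332522.57 + 6378492.11 = -16.71 m.
Depth below ground = 75.6 − (-16.71) = 92.3 m.

92.3 m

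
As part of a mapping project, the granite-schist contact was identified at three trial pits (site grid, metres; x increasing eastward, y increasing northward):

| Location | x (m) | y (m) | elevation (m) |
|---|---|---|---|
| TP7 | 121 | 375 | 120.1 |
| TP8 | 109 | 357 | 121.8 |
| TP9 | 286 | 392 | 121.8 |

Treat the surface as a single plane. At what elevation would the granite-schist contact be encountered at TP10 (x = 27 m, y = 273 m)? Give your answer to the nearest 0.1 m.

129.2 m

Let the plane be z = a·x + b·y + c.
TP8−TP7: −12a − 18b = 1.7;  TP9−TP7: 165a + 17b = 1.7.
Solving gives a = 0.02151, b = −0.10879.
Then c = 120.1 − a·121 − b·375 = 158.29.
At (27, 273): z = 0.6 − 29.7 + 158.29 = 129.2 m.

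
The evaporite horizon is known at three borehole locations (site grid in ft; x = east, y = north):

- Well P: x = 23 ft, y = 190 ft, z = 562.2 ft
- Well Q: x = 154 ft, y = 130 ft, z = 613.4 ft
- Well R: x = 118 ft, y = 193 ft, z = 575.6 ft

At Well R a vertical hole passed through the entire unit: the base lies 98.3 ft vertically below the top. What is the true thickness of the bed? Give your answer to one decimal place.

Let the plane be z = a·x + b·y + c.
Well Q−Well P: 131a − 60b = 51.2;  Well R−Well P: 95a + 3b = 13.4.
Solving gives a = 0.15716, b = −0.51019.
|∇z| = √(a²+b²) = 0.53385, so dip δ = arctan(0.53385) = 28.10°.
True thickness = vertical thickness × cos δ = 98.3 × cos 28.10° = 86.7 ft.

86.7 ft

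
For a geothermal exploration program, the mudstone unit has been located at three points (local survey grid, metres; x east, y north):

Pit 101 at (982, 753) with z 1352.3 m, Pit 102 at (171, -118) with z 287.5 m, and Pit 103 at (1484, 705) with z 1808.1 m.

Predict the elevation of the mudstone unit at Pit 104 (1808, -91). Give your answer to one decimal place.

Two edge vectors: Pit 101→Pit 102 = (-811, -871, -1064.8), Pit 101→Pit 103 = (502, -48, 455.8).
Normal n = (Pit 101→Pit 102) × (Pit 101→Pit 103) = (-448112.2, -164875.8, 476170).
So ∂z/∂x = −n_x/n_z = 0.941076 and ∂z/∂y = −n_y/n_z = 0.346254.
Intercept c from Pit 101: 1352.3 − 924.14 − 260.73 = 167.43.
At (1808, -91): z = 1701.5 − 31.5 + 167.43 = 1837.4 m.

1837.4 m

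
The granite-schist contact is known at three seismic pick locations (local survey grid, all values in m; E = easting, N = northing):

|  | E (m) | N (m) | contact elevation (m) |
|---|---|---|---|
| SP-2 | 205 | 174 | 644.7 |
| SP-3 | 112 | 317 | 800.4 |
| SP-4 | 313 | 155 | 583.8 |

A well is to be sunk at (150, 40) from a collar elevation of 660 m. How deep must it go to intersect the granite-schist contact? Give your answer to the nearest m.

101 m

Let the plane be z = a·E + b·N + c.
SP-3−SP-2: −93a + 143b = 155.7;  SP-4−SP-2: 108a − 19b = −60.9.
Solving gives a = −0.42044, b = 0.81538.
Then c = 644.7 − a·205 − b·174 = 589.02.
At (150, 40): z_contact = −63.1 + 32.6 + 589.02 = 558.6 m.
Depth below ground = 660 − 558.6 = 101 m.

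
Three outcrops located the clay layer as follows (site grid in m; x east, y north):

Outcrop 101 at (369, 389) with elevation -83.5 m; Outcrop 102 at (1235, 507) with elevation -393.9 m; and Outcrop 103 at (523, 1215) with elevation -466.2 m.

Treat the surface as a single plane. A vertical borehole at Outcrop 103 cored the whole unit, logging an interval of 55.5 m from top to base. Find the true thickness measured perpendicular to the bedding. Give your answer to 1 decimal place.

Let the plane be z = a·x + b·y + c.
Outcrop 102−Outcrop 101: 866a + 118b = −310.4;  Outcrop 103−Outcrop 101: 154a + 826b = −382.7.
Solving gives a = −0.30300, b = −0.40683.
|∇z| = √(a²+b²) = 0.50726, so dip δ = arctan(0.50726) = 26.90°.
True thickness = vertical thickness × cos δ = 55.5 × cos 26.90° = 49.5 m.

49.5 m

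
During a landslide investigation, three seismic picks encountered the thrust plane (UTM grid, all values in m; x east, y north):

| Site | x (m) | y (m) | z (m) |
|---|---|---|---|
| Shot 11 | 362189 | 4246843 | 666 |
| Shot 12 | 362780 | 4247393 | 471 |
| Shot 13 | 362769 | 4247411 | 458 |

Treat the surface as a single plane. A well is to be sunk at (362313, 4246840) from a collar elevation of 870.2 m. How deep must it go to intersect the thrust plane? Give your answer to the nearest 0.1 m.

175.4 m

Let the plane be z = a·x + b·y + c.
Shot 12−Shot 11: 591a + 550b = −195;  Shot 13−Shot 11: 580a + 568b = −208.
Solving gives a = 0.218120805, b = −0.588926174.
Then c = 666 − a·362189 − b·4246843 = 2422742.05.
At (362313, 4246840): z_contact = 79028.00 − 2501075.23 + 2422742.05 = 694.81 m.
Depth below ground = 870.2 − 694.81 = 175.4 m.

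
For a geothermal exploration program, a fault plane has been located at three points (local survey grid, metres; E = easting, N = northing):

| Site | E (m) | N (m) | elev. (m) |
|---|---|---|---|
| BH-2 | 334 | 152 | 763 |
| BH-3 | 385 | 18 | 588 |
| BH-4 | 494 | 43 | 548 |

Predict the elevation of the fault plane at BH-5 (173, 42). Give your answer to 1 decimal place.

743.7 m

Two edge vectors: BH-2→BH-3 = (51, -134, -175), BH-2→BH-4 = (160, -109, -215).
Normal n = (BH-2→BH-3) × (BH-2→BH-4) = (9735, -17035, 15881).
So ∂z/∂E = −n_x/n_z = −0.61300 and ∂z/∂N = −n_y/n_z = 1.07267.
Intercept c from BH-2: 763 + 204.74 − 163.05 = 804.70.
At (173, 42): z = −106.0 + 45.1 + 804.70 = 743.7 m.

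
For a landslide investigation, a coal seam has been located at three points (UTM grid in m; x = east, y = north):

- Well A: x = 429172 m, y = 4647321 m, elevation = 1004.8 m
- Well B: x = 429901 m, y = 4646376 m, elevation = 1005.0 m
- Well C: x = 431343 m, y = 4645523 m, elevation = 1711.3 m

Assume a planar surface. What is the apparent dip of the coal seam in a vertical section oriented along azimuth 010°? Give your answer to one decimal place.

40.0°

Two edge vectors: Well A→Well B = (729, -945, 0.2), Well A→Well C = (2171, -1798, 706.5).
Normal n = (Well A→Well B) × (Well A→Well C) = (-667282.9, -514604.3, 740853).
So ∂z/∂x = −n_x/n_z = 0.90070 and ∂z/∂y = −n_y/n_z = 0.69461.
Unit vector along 010° is (sin 10°, cos 10°) = (0.1736, 0.9848).
Slope in that direction = a·(0.1736) + b·(0.9848) = 0.84046.
Apparent dip = arctan|0.84046| = 40.0° (true dip is 48.7°, so apparent ≤ true as expected).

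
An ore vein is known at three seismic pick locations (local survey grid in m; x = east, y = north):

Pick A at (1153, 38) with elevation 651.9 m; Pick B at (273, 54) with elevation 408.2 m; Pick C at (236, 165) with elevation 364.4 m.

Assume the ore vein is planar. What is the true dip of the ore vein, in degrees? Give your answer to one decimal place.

Two edge vectors: Pick A→Pick B = (-880, 16, -243.7), Pick A→Pick C = (-917, 127, -287.5).
Normal n = (Pick A→Pick B) × (Pick A→Pick C) = (26349.9, -29527.1, -97088).
So ∂z/∂x = −n_x/n_z = 0.27140 and ∂z/∂y = −n_y/n_z = −0.30413.
Gradient magnitude |∇z| = √(a² + b²) = √(0.07366 + 0.09249) = 0.40762.
True dip = arctan(0.40762) = 22.2°, dipping toward NW (azimuth ≈ 318°).

22.2°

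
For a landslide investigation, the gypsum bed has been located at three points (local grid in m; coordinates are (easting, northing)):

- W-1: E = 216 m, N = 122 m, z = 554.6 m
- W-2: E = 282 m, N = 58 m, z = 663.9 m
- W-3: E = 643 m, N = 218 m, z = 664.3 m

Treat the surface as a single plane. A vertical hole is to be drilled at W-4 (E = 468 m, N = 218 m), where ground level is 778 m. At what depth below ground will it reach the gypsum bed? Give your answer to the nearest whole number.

205 m

Two edge vectors: W-1→W-2 = (66, -64, 109.3), W-1→W-3 = (427, 96, 109.7).
Normal n = (W-1→W-2) × (W-1→W-3) = (-17513.6, 39430.9, 33664).
So ∂z/∂E = −n_x/n_z = 0.52025 and ∂z/∂N = −n_y/n_z = −1.17131.
Intercept c from W-1: 554.6 − 112.37 + 142.90 = 585.13.
At (468, 218): z_contact = 243.5 − 255.3 + 585.13 = 573.3 m.
Depth below ground = 778 − 573.3 = 205 m.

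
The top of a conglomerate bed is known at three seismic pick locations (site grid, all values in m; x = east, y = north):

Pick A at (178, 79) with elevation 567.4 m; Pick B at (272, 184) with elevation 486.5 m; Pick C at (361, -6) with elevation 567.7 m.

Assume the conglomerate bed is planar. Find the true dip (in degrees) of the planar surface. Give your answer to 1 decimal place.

31.0°

Two edge vectors: Pick A→Pick B = (94, 105, -80.9), Pick A→Pick C = (183, -85, 0.3).
Normal n = (Pick A→Pick B) × (Pick A→Pick C) = (-6845, -14832.9, -27205).
So ∂z/∂x = −n_x/n_z = −0.25161 and ∂z/∂y = −n_y/n_z = −0.54523.
Gradient magnitude |∇z| = √(a² + b²) = √(0.06331 + 0.29727) = 0.60048.
True dip = arctan(0.60048) = 31.0°, dipping toward NNE (azimuth ≈ 025°).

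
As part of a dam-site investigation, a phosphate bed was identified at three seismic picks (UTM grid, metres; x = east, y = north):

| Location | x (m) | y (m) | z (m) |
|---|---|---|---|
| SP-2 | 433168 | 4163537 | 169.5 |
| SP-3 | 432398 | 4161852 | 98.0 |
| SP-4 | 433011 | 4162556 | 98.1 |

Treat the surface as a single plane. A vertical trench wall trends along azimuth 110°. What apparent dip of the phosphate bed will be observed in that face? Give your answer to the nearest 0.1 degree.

7.2°

Let the plane be z = a·x + b·y + c.
SP-3−SP-2: −770a − 1685b = −71.5;  SP-4−SP-2: −157a − 981b = −71.4.
Solving gives a = −0.10221, b = 0.08914.
Unit vector along 110° is (sin 110°, cos 110°) = (0.9397, -0.3420).
Slope in that direction = a·(0.9397) + b·(-0.3420) = −0.12653.
Apparent dip = arctan|0.12653| = 7.2° (true dip is 7.7°, so apparent ≤ true as expected).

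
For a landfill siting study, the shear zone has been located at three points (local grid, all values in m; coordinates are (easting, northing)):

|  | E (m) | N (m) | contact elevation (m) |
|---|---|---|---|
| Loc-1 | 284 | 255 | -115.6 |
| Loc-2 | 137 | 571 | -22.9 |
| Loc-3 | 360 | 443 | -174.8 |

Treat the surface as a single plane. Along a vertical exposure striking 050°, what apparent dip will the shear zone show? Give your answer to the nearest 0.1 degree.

29.1°

Two edge vectors: Loc-1→Loc-2 = (-147, 316, 92.7), Loc-1→Loc-3 = (76, 188, -59.2).
Normal n = (Loc-1→Loc-2) × (Loc-1→Loc-3) = (-36134.8, -1657.2, -51652).
So ∂z/∂E = −n_x/n_z = −0.69958 and ∂z/∂N = −n_y/n_z = −0.03208.
Unit vector along 050° is (sin 50°, cos 50°) = (0.7660, 0.6428).
Slope in that direction = a·(0.7660) + b·(0.6428) = −0.55653.
Apparent dip = arctan|0.55653| = 29.1° (true dip is 35.0°, so apparent ≤ true as expected).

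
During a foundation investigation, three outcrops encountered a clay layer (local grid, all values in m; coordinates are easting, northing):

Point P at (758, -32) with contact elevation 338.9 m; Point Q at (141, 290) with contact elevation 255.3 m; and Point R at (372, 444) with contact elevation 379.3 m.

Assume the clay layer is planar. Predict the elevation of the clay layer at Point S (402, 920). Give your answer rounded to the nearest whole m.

Two edge vectors: Point P→Point Q = (-617, 322, -83.6), Point P→Point R = (-386, 476, 40.4).
Normal n = (Point P→Point Q) × (Point P→Point R) = (52802.4, 57196.4, -169400).
So ∂z/∂easting = −n_x/n_z = 0.31170 and ∂z/∂northing = −n_y/n_z = 0.33764.
Intercept c from Point P: 338.9 − 236.27 + 10.80 = 113.43.
At (402, 920): z = 125.3 + 310.6 + 113.43 = 549.4 m.

549 m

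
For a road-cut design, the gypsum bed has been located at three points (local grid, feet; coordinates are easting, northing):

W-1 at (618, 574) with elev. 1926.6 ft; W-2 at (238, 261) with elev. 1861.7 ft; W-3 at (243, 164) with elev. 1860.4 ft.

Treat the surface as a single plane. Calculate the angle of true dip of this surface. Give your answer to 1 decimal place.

Two edge vectors: W-1→W-2 = (-380, -313, -64.9), W-1→W-3 = (-375, -410, -66.2).
Normal n = (W-1→W-2) × (W-1→W-3) = (-5888.4, -818.5, 38425).
So ∂z/∂easting = −n_x/n_z = 0.15324 and ∂z/∂northing = −n_y/n_z = 0.02130.
Gradient magnitude |∇z| = √(a² + b²) = √(0.02348 + 0.00045) = 0.15472.
True dip = arctan(0.15472) = 8.8°, dipping toward W (azimuth ≈ 262°).

8.8°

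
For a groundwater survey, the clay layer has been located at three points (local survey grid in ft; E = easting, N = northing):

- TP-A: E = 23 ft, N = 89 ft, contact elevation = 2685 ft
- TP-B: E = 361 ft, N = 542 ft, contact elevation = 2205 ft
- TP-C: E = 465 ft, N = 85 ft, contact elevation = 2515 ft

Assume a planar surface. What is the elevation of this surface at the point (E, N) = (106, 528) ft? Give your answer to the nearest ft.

Two edge vectors: TP-A→TP-B = (338, 453, -480), TP-A→TP-C = (442, -4, -170).
Normal n = (TP-A→TP-B) × (TP-A→TP-C) = (-78930, -154700, -201578).
So ∂z/∂E = −n_x/n_z = −0.39156 and ∂z/∂N = −n_y/n_z = −0.76744.
Intercept c from TP-A: 2685 + 9.01 + 68.30 = 2762.31.
At (106, 528): z = −41.5 − 405.2 + 2762.31 = 2315.6 ft.

2316 ft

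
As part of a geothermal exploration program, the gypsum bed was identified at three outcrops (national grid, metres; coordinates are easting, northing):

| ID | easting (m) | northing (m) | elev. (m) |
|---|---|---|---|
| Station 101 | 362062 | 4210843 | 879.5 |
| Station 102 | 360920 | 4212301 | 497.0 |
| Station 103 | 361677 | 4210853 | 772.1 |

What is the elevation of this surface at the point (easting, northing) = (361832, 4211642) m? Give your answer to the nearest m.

780 m

Two edge vectors: Station 101→Station 102 = (-1142, 1458, -382.5), Station 101→Station 103 = (-385, 10, -107.4).
Normal n = (Station 101→Station 102) × (Station 101→Station 103) = (-152764.2, 24611.7, 549910).
So ∂z/∂easting = −n_x/n_z = 0.27779855 and ∂z/∂northing = −n_y/n_z = −0.04475587.
Intercept c from Station 101: 879.5 − 100580.30 + 188459.94 = 88759.14.
At (361832, 4211642): z = 100516.4 − 188495.7 + 88759.14 = 779.8 m.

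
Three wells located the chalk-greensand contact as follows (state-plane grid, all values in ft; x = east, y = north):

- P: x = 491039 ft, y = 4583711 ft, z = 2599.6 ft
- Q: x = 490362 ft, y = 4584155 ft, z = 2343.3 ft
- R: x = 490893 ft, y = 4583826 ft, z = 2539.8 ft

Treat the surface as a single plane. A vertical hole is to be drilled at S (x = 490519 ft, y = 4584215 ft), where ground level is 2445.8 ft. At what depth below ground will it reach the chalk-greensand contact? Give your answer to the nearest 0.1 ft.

81.4 ft

Let the plane be z = a·x + b·y + c.
Q−P: −677a + 444b = −256.3;  R−P: −146a + 115b = −59.8.
Solving gives a = 0.224334280, b = −0.235193001.
Then c = 2599.6 − a·491039 − b·4583711 = 970499.47.
At (490519, 4584215): z_contact = 110040.23 − 1078175.28 + 970499.47 = 2364.41 ft.
Depth below ground = 2445.8 − 2364.41 = 81.4 ft.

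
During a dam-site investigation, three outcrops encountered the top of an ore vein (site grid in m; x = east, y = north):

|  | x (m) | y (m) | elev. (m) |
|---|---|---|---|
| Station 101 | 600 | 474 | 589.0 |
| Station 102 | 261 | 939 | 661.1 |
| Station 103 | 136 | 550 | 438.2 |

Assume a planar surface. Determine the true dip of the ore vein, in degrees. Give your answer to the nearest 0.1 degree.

30.8°

Two edge vectors: Station 101→Station 102 = (-339, 465, 72.1), Station 101→Station 103 = (-464, 76, -150.8).
Normal n = (Station 101→Station 102) × (Station 101→Station 103) = (-75601.6, -84575.6, 189996).
So ∂z/∂x = −n_x/n_z = 0.39791 and ∂z/∂y = −n_y/n_z = 0.44514.
Gradient magnitude |∇z| = √(a² + b²) = √(0.15833 + 0.19815) = 0.59707.
True dip = arctan(0.59707) = 30.8°, dipping toward SW (azimuth ≈ 222°).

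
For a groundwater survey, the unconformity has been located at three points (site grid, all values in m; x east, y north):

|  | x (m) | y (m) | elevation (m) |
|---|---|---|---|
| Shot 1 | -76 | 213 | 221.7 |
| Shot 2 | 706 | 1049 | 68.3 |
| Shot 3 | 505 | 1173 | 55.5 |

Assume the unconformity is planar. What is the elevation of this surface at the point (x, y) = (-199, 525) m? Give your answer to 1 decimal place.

177.5 m

Let the plane be z = a·x + b·y + c.
Shot 2−Shot 1: 782a + 836b = −153.4;  Shot 3−Shot 1: 581a + 960b = −166.2.
Solving gives a = −0.031399, b = −0.154122.
Then c = 221.7 − a·-76 − b·213 = 252.14.
At (-199, 525): z = 6.2 − 80.9 + 252.14 = 177.5 m.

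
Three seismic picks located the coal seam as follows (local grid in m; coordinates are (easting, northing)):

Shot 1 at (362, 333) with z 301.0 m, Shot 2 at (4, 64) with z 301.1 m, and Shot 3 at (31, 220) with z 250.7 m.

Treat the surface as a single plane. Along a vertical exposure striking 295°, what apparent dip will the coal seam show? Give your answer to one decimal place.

Two edge vectors: Shot 1→Shot 2 = (-358, -269, 0.1), Shot 1→Shot 3 = (-331, -113, -50.3).
Normal n = (Shot 1→Shot 2) × (Shot 1→Shot 3) = (13542, -18040.5, -48585).
So ∂z/∂E = −n_x/n_z = 0.27873 and ∂z/∂N = −n_y/n_z = −0.37132.
Unit vector along 295° is (sin 295°, cos 295°) = (-0.9063, 0.4226).
Slope in that direction = a·(-0.9063) + b·(0.4226) = −0.40954.
Apparent dip = arctan|0.40954| = 22.3° (true dip is 24.9°, so apparent ≤ true as expected).

22.3°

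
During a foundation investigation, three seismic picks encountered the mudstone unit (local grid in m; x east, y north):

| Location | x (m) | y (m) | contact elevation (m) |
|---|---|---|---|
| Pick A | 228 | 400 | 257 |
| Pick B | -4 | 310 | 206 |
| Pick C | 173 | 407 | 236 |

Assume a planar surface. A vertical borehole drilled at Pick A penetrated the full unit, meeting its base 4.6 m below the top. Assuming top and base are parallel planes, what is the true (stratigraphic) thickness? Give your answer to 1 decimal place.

Two edge vectors: Pick A→Pick B = (-232, -90, -51), Pick A→Pick C = (-55, 7, -21).
Normal n = (Pick A→Pick B) × (Pick A→Pick C) = (2247, -2067, -6574).
So ∂z/∂x = −n_x/n_z = 0.34180 and ∂z/∂y = −n_y/n_z = −0.31442.
|∇z| = √(a²+b²) = 0.46442, so dip δ = arctan(0.46442) = 24.91°.
True thickness = vertical thickness × cos δ = 4.6 × cos 24.91° = 4.2 m.

4.2 m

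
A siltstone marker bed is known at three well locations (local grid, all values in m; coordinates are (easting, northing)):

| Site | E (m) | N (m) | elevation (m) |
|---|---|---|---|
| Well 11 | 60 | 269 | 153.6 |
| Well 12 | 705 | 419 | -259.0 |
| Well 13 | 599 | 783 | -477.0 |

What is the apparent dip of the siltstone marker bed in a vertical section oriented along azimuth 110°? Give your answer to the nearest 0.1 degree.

10.7°

Let the plane be z = a·E + b·N + c.
Well 12−Well 11: 645a + 150b = −412.6;  Well 13−Well 11: 539a + 514b = −630.6.
Solving gives a = −0.46867, b = −0.73538.
Unit vector along 110° is (sin 110°, cos 110°) = (0.9397, -0.3420).
Slope in that direction = a·(0.9397) + b·(-0.3420) = −0.18889.
Apparent dip = arctan|0.18889| = 10.7° (true dip is 41.1°, so apparent ≤ true as expected).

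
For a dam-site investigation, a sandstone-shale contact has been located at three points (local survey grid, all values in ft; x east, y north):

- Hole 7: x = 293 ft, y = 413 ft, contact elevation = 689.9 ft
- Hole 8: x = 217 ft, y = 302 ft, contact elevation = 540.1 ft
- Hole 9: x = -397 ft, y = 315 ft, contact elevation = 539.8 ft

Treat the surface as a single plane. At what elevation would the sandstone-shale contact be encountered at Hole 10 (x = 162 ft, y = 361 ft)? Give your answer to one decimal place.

617.0 ft

Two edge vectors: Hole 7→Hole 8 = (-76, -111, -149.8), Hole 7→Hole 9 = (-690, -98, -150.1).
Normal n = (Hole 7→Hole 8) × (Hole 7→Hole 9) = (1980.7, 91954.4, -69142).
So ∂z/∂x = −n_x/n_z = 0.02865 and ∂z/∂y = −n_y/n_z = 1.32994.
Intercept c from Hole 7: 689.9 − 8.39 − 549.26 = 132.24.
At (162, 361): z = 4.6 + 480.1 + 132.24 = 617.0 ft.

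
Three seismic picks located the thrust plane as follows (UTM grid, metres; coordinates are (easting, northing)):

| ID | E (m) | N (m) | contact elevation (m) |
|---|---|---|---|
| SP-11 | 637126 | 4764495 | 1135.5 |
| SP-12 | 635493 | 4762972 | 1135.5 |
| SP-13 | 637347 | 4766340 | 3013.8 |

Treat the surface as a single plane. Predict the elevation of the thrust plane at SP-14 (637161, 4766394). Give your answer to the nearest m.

Two edge vectors: SP-11→SP-12 = (-1633, -1523, 0), SP-11→SP-13 = (221, 1845, 1878.3).
Normal n = (SP-11→SP-12) × (SP-11→SP-13) = (-2860650.9, 3067263.9, -2676302).
So ∂z/∂E = −n_x/n_z = −1.06888195 and ∂z/∂N = −n_y/n_z = 1.14608288.
Intercept c from SP-11: 1135.5 + 681012.48 − 5460506.14 = −4778358.16.
At (637161, 4766394): z = −681049.9 + 5462682.6 − 4778358.16 = 3274.5 m.

3275 m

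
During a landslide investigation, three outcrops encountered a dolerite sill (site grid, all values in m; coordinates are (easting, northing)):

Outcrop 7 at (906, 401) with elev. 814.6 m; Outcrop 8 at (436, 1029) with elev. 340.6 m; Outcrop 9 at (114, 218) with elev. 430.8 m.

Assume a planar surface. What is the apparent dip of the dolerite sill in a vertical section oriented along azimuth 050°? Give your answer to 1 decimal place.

Two edge vectors: Outcrop 7→Outcrop 8 = (-470, 628, -474), Outcrop 7→Outcrop 9 = (-792, -183, -383.8).
Normal n = (Outcrop 7→Outcrop 8) × (Outcrop 7→Outcrop 9) = (-327768.4, 195022, 583386).
So ∂z/∂E = −n_x/n_z = 0.56184 and ∂z/∂N = −n_y/n_z = −0.33429.
Unit vector along 050° is (sin 50°, cos 50°) = (0.7660, 0.6428).
Slope in that direction = a·(0.7660) + b·(0.6428) = 0.21551.
Apparent dip = arctan|0.21551| = 12.2° (true dip is 33.2°, so apparent ≤ true as expected).

12.2°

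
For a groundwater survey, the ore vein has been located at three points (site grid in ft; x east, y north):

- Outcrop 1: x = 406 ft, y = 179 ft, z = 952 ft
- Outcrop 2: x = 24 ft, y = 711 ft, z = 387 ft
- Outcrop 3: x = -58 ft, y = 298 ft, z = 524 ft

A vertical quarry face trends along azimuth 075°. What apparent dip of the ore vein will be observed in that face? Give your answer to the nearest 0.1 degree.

Let the plane be z = a·x + b·y + c.
Outcrop 2−Outcrop 1: −382a + 532b = −565;  Outcrop 3−Outcrop 1: −464a + 119b = −428.
Solving gives a = 0.79677, b = −0.48992.
Unit vector along 075° is (sin 75°, cos 75°) = (0.9659, 0.2588).
Slope in that direction = a·(0.9659) + b·(0.2588) = 0.64282.
Apparent dip = arctan|0.64282| = 32.7° (true dip is 43.1°, so apparent ≤ true as expected).

32.7°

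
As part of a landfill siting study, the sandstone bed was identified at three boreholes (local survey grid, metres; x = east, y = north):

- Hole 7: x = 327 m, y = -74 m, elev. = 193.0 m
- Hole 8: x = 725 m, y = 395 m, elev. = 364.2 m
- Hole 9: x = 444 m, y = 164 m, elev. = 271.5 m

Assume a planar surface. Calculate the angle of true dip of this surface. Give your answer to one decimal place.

Let the plane be z = a·x + b·y + c.
Hole 8−Hole 7: 398a + 469b = 171.2;  Hole 9−Hole 7: 117a + 238b = 78.5.
Solving gives a = 0.09859, b = 0.28136.
Gradient magnitude |∇z| = √(a² + b²) = √(0.00972 + 0.07917) = 0.29814.
True dip = arctan(0.29814) = 16.6°, dipping toward SSW (azimuth ≈ 199°).

16.6°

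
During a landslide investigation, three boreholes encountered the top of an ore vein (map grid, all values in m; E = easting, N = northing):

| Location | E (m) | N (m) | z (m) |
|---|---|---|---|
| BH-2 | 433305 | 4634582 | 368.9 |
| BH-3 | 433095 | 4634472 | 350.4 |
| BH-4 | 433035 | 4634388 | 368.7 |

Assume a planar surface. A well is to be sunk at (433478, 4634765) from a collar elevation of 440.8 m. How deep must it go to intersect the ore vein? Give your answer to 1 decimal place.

Let the plane be z = a·E + b·N + c.
BH-3−BH-2: −210a − 110b = −18.5;  BH-4−BH-2: −270a − 194b = −0.2.
Solving gives a = 0.323097826, b = −0.448641304.
Then c = 368.9 − a·433305 − b·4634582 = 1939633.91.
At (433478, 4634765): z_contact = 140055.80 − 2079347.01 + 1939633.91 = 342.69 m.
Depth below ground = 440.8 − 342.69 = 98.1 m.

98.1 m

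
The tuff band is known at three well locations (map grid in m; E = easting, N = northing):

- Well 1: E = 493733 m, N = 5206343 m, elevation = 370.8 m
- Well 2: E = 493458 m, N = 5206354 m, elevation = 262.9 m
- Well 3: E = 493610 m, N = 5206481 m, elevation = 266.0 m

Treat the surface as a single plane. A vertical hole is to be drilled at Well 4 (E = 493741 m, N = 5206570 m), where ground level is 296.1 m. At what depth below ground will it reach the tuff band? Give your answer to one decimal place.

Let the plane be z = a·E + b·N + c.
Well 2−Well 1: −275a + 11b = −107.9;  Well 3−Well 1: −123a + 138b = −104.8.
Solving gives a = 0.375369566, b = −0.424851764.
Then c = 370.8 − a·493733 − b·5206343 = 2026962.46.
At (493741, 5206570): z_contact = 185335.34 − 2212020.45 + 2026962.46 = 277.36 m.
Depth below ground = 296.1 − 277.36 = 18.7 m.

18.7 m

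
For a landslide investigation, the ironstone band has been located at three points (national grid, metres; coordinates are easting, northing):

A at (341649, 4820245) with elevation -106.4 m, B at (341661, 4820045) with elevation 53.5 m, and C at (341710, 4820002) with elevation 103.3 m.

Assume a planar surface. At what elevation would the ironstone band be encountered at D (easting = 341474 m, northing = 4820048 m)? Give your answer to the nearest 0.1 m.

Two edge vectors: A→B = (12, -200, 159.9), A→C = (61, -243, 209.7).
Normal n = (A→B) × (A→C) = (-3084.3, 7237.5, 9284).
So ∂z/∂easting = −n_x/n_z = 0.332216717 and ∂z/∂northing = −n_y/n_z = −0.779566997.
Intercept c from A: -106.4 − 113501.51 + 3757703.92 = 3644096.01.
At (341474, 4820048): z = 113443.4 − 3757550.3 + 3644096.01 = -11.0 m.

-11.0 m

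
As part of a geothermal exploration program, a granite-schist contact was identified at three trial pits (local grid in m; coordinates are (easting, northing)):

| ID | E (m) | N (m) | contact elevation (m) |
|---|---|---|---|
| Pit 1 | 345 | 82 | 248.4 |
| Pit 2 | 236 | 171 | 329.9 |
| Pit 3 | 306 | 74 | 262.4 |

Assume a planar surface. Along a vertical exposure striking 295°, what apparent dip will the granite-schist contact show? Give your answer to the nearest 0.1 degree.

29.1°

Let the plane be z = a·E + b·N + c.
Pit 2−Pit 1: −109a + 89b = 81.5;  Pit 3−Pit 1: −39a − 8b = 14.
Solving gives a = −0.43703, b = 0.38050.
Unit vector along 295° is (sin 295°, cos 295°) = (-0.9063, 0.4226).
Slope in that direction = a·(-0.9063) + b·(0.4226) = 0.55688.
Apparent dip = arctan|0.55688| = 29.1° (true dip is 30.1°, so apparent ≤ true as expected).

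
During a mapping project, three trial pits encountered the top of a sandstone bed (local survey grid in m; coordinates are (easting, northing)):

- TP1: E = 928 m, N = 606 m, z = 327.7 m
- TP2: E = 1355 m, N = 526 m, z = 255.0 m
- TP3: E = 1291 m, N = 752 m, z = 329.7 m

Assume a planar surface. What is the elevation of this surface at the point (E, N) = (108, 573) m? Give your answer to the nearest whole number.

412 m

Let the plane be z = a·E + b·N + c.
TP2−TP1: 427a − 80b = −72.7;  TP3−TP1: 363a + 146b = 2.
Solving gives a = −0.11440, b = 0.29813.
Then c = 327.7 − a·928 − b·606 = 253.19.
At (108, 573): z = −12.4 + 170.8 + 253.19 = 411.7 m.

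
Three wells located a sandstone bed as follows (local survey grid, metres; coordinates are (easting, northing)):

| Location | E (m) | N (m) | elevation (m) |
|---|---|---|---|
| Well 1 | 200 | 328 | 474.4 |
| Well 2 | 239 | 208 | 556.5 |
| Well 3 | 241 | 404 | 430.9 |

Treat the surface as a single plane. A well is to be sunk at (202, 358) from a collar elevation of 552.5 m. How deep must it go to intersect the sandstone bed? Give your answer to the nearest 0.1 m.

97.1 m

Two edge vectors: Well 1→Well 2 = (39, -120, 82.1), Well 1→Well 3 = (41, 76, -43.5).
Normal n = (Well 1→Well 2) × (Well 1→Well 3) = (-1019.6, 5062.6, 7884).
So ∂z/∂E = −n_x/n_z = 0.12933 and ∂z/∂N = −n_y/n_z = −0.64214.
Intercept c from Well 1: 474.4 − 25.87 + 210.62 = 659.16.
At (202, 358): z_contact = 26.12 − 229.88 + 659.16 = 455.39 m.
Depth below ground = 552.5 − 455.39 = 97.1 m.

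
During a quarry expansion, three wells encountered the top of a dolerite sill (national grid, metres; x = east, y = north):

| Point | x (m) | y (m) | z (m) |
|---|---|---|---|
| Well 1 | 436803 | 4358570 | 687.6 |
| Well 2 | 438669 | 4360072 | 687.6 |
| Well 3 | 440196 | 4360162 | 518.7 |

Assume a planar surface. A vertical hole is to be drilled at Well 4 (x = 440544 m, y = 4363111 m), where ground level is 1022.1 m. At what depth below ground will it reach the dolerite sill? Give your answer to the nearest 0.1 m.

Let the plane be z = a·x + b·y + c.
Well 2−Well 1: 1866a + 1502b = 0;  Well 3−Well 1: 3393a + 1592b = −168.9.
Solving gives a = −0.119348010, b = 0.148271229.
Then c = 687.6 − a·436803 − b·4358570 = −593431.36.
At (440544, 4363111): z_contact = −52578.05 + 646923.83 − 593431.36 = 914.42 m.
Depth below ground = 1022.1 − 914.42 = 107.7 m.

107.7 m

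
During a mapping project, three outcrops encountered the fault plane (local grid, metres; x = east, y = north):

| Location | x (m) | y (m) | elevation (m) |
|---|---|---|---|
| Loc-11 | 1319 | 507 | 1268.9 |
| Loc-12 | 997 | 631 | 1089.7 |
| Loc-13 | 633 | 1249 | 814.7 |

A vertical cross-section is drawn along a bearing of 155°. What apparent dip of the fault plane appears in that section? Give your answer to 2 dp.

Two edge vectors: Loc-11→Loc-12 = (-322, 124, -179.2), Loc-11→Loc-13 = (-686, 742, -454.2).
Normal n = (Loc-11→Loc-12) × (Loc-11→Loc-13) = (76645.6, -23321.2, -153860).
So ∂z/∂x = −n_x/n_z = 0.49815 and ∂z/∂y = −n_y/n_z = −0.15157.
Unit vector along 155° is (sin 155°, cos 155°) = (0.4226, -0.9063).
Slope in that direction = a·(0.4226) + b·(-0.9063) = 0.34790.
Apparent dip = arctan|0.34790| = 19.18° (true dip is 27.5°, so apparent ≤ true as expected).

19.18°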